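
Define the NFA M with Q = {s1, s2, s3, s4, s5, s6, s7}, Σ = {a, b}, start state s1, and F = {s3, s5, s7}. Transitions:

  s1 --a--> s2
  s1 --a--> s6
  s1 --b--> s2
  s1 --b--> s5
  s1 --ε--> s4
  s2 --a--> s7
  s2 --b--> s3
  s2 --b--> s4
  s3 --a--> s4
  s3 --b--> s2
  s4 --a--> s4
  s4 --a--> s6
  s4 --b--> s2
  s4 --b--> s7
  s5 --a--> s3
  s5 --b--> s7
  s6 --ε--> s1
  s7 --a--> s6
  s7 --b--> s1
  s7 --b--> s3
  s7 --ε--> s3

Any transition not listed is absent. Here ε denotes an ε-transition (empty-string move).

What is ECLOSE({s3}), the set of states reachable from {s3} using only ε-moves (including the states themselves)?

{s3}

Begin with {s3}.
No ε-moves leave this set, so the closure equals the set itself.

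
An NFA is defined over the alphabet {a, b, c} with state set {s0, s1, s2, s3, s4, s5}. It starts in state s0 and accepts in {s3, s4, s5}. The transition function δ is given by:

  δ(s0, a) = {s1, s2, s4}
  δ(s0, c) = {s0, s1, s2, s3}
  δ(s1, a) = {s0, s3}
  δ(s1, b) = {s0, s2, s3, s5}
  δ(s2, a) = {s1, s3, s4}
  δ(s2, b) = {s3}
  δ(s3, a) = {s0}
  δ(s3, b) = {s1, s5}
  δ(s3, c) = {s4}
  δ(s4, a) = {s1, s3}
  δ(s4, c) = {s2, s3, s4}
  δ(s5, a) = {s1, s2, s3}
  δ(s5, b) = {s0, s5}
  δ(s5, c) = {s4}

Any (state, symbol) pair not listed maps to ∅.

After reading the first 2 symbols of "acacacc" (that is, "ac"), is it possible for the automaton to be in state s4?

Yes

Start in {s0}.
Read 'a': s0→{s1, s2, s4}; now {s1, s2, s4}.
Read 'c': s1→∅, s2→∅, s4→{s2, s3, s4}; now {s2, s3, s4}.
State s4 is in {s2, s3, s4}.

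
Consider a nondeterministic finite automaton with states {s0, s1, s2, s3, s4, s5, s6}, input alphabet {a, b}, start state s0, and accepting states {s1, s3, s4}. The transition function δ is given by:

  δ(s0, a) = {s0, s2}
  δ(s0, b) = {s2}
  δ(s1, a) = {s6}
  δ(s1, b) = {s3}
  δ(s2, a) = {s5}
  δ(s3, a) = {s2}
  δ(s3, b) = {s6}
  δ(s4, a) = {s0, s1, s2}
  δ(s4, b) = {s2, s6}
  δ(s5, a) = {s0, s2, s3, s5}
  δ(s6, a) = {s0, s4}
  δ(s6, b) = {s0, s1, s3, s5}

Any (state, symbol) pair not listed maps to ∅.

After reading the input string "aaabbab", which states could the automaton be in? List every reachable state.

Start in {s0}.
Read 'a': s0→{s0, s2}; now {s0, s2}.
Read 'a': s0→{s0, s2}, s2→{s5}; now {s0, s2, s5}.
Read 'a': s0→{s0, s2}, s2→{s5}, s5→{s0, s2, s3, s5}; now {s0, s2, s3, s5}.
Read 'b': s0→{s2}, s2→∅, s3→{s6}, s5→∅; now {s2, s6}.
Read 'b': s2→∅, s6→{s0, s1, s3, s5}; now {s0, s1, s3, s5}.
Read 'a': s0→{s0, s2}, s1→{s6}, s3→{s2}, s5→{s0, s2, s3, s5}; now {s0, s2, s3, s5, s6}.
Read 'b': s0→{s2}, s2→∅, s3→{s6}, s5→∅, s6→{s0, s1, s3, s5}; now {s0, s1, s2, s3, s5, s6}.

{s0, s1, s2, s3, s5, s6}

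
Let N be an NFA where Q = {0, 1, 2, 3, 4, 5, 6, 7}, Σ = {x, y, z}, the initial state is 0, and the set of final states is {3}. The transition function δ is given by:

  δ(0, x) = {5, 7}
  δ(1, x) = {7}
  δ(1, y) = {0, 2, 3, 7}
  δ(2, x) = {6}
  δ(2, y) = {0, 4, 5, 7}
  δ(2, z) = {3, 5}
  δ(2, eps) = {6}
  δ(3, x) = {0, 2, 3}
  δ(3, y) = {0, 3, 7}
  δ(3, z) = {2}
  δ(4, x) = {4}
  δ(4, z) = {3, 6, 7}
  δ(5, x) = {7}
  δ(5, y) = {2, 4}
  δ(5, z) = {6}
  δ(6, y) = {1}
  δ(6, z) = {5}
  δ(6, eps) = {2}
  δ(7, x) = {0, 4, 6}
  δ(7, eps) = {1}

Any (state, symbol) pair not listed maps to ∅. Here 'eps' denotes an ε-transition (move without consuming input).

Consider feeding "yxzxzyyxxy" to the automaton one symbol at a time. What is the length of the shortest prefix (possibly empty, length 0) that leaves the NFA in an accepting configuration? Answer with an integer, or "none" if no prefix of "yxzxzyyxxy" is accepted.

none

Start in {0}.
Read 'y': {0} → ∅.
The set is empty and remains empty for the remaining 9 symbols.
No reachable set along the way intersects F.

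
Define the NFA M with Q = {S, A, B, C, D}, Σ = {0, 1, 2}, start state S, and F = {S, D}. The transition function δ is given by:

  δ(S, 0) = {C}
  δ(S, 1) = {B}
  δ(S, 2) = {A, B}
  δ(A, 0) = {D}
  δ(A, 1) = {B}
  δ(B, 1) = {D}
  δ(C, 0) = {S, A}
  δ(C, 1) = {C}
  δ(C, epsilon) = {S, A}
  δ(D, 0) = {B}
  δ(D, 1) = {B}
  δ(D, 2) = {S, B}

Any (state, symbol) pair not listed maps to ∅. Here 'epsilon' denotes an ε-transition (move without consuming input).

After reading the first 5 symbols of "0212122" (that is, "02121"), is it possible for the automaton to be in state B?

Yes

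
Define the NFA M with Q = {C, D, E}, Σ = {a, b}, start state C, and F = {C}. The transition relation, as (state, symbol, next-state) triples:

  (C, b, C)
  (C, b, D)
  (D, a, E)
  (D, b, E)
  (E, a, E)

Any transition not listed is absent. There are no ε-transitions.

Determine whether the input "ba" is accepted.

No

Start in {C}.
Read 'b': {C} → {C, D}.
Read 'a': {C, D} → {E}.
The final set {E} contains no accepting state.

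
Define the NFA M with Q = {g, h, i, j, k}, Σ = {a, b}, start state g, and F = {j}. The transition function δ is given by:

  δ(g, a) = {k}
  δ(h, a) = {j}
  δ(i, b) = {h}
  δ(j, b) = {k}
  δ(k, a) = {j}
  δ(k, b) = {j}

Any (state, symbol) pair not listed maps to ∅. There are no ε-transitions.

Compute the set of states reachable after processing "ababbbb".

Start in {g}.
Read 'a': {g} → {k}.
Read 'b': {k} → {j}.
Read 'a': {j} → ∅.
The set is empty and remains empty for the remaining 4 symbols.

∅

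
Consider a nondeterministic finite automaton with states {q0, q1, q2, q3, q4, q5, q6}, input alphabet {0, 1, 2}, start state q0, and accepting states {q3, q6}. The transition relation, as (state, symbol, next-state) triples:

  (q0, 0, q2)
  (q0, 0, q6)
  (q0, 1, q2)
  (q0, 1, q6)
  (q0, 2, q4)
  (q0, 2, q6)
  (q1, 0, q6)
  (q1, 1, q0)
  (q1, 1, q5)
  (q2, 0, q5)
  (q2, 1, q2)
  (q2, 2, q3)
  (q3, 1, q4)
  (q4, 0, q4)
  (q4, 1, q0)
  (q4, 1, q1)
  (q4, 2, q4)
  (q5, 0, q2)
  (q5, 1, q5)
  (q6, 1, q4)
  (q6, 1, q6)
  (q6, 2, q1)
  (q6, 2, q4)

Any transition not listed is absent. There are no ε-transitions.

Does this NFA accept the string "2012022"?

No

Start in {q0}.
Read '2': {q0} → {q4, q6}.
Read '0': {q4, q6} → {q4}.
Read '1': {q4} → {q0, q1}.
Read '2': {q0, q1} → {q4, q6}.
Read '0': {q4, q6} → {q4}.
Read '2': {q4} → {q4}.
Read '2': {q4} → {q4}.
The final set {q4} contains no accepting state.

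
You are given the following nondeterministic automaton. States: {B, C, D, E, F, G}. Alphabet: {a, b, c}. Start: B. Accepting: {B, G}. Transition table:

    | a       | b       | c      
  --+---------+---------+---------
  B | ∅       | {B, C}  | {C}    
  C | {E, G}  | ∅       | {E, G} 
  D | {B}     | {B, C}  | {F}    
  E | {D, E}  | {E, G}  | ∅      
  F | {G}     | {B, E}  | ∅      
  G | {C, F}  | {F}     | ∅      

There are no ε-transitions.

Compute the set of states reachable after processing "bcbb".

{B, E, F, G}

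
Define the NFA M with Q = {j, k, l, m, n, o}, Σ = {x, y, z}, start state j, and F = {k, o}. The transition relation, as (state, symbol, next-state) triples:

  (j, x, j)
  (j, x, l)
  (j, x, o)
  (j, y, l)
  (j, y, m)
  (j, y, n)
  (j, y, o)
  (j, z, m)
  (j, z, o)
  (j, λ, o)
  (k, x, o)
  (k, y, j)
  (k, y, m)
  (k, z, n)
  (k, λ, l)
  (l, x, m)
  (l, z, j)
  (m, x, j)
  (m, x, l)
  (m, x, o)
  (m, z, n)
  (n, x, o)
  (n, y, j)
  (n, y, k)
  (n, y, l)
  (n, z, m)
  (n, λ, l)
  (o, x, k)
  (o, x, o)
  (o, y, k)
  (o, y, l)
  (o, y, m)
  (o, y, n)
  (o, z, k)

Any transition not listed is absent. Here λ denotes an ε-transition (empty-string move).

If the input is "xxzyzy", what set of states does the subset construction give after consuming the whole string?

Start: ε-closure({j}) = {j, o}.
Read 'x': {j, o} → {j, k, l, o}.
Read 'x': {j, k, l, o} → {j, k, l, m, o}.
Read 'z': {j, k, l, m, o} → {j, k, l, m, n, o}.
Read 'y': {j, k, l, m, n, o} → {j, k, l, m, n, o}.
Read 'z': {j, k, l, m, n, o} → {j, k, l, m, n, o}.
Read 'y': {j, k, l, m, n, o} → {j, k, l, m, n, o}.

{j, k, l, m, n, o}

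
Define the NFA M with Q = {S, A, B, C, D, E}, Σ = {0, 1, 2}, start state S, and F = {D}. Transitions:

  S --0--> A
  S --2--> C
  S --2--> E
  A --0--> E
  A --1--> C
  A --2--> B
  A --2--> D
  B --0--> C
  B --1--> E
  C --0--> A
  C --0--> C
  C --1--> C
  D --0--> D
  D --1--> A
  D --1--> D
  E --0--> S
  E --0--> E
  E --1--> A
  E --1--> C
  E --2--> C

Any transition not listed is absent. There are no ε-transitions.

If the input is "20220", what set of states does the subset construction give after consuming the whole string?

{A, C}

Start in {S}.
Read '2': S→{C, E}; now {C, E}.
Read '0': C→{A, C}, E→{S, E}; now {S, A, C, E}.
Read '2': S→{C, E}, A→{B, D}, C→∅, E→{C}; now {B, C, D, E}.
Read '2': B→∅, C→∅, D→∅, E→{C}; now {C}.
Read '0': C→{A, C}; now {A, C}.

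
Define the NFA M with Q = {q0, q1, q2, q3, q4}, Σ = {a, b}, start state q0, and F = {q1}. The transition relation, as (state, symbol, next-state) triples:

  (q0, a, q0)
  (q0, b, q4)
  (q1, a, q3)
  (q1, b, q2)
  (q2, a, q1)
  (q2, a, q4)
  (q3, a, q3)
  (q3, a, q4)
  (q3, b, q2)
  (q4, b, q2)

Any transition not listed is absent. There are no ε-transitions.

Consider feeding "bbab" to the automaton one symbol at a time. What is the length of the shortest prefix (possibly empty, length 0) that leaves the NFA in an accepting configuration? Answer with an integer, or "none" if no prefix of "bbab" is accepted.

3

Start in {q0}.
Read 'b': {q0} → {q4}.
Read 'b': {q4} → {q2}.
Read 'a': {q2} → {q1, q4}.
None of the earlier sets intersect F, but {q1, q4} does.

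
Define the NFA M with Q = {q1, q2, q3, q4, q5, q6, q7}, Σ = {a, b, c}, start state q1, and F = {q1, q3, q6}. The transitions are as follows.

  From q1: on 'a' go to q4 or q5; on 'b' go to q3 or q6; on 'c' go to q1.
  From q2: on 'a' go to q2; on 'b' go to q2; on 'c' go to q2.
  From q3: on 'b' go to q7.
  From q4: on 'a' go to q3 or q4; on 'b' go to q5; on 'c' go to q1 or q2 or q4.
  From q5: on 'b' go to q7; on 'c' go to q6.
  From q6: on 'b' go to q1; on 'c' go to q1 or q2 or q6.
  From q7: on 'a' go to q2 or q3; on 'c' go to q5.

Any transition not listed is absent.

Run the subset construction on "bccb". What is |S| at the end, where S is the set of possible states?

Start in {q1}.
Read 'b': q1→{q3, q6}; now {q3, q6}.
Read 'c': q3→∅, q6→{q1, q2, q6}; now {q1, q2, q6}.
Read 'c': q1→{q1}, q2→{q2}, q6→{q1, q2, q6}; now {q1, q2, q6}.
Read 'b': q1→{q3, q6}, q2→{q2}, q6→{q1}; now {q1, q2, q3, q6}.
That set has 4 states.

4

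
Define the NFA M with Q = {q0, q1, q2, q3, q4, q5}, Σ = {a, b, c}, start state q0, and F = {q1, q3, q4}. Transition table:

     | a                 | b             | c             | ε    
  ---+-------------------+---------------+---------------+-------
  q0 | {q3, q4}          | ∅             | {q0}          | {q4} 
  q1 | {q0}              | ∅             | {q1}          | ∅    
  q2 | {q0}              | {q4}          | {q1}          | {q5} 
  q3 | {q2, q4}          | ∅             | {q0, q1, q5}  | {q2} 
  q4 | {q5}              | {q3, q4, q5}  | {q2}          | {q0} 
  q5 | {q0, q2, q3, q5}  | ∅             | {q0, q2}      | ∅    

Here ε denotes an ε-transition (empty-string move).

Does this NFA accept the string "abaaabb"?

Yes

Start: ε-closure({q0}) = {q0, q4}.
Read 'a': {q0, q4} → {q0, q2, q3, q4, q5}.
Read 'b': {q0, q2, q3, q4, q5} → {q0, q2, q3, q4, q5}.
Read 'a': {q0, q2, q3, q4, q5} → {q0, q2, q3, q4, q5}.
Read 'a': {q0, q2, q3, q4, q5} → {q0, q2, q3, q4, q5}.
Read 'a': {q0, q2, q3, q4, q5} → {q0, q2, q3, q4, q5}.
Read 'b': {q0, q2, q3, q4, q5} → {q0, q2, q3, q4, q5}.
Read 'b': {q0, q2, q3, q4, q5} → {q0, q2, q3, q4, q5}.
The final set {q0, q2, q3, q4, q5} contains the accepting states q3, q4.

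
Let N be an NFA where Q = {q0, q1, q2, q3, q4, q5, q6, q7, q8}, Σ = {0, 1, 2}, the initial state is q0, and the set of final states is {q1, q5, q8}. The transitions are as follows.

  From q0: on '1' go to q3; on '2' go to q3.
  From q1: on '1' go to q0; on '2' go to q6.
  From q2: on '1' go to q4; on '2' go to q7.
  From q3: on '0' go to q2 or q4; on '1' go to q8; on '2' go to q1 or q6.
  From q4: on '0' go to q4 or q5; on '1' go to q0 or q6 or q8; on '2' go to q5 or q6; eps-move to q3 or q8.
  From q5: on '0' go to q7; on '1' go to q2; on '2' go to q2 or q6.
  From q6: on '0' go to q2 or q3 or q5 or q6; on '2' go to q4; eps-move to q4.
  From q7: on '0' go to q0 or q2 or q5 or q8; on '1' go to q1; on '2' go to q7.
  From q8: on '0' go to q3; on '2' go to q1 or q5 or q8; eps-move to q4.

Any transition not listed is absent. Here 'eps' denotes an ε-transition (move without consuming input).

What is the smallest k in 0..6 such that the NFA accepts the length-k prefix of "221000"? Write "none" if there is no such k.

2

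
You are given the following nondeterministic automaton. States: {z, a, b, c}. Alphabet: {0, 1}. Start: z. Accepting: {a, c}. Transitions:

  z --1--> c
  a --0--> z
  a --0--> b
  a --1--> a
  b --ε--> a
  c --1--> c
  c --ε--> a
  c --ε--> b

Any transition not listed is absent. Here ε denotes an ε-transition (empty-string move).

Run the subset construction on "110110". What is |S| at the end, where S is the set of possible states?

3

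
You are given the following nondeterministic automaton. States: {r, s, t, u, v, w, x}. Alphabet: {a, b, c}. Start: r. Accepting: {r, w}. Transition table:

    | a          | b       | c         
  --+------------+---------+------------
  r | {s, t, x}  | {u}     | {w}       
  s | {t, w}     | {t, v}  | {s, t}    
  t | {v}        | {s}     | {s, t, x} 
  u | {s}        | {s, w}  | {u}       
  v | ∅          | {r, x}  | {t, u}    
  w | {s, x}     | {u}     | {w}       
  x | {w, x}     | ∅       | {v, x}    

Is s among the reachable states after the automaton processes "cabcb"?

Start in {r}.
Read 'c': {r} → {w}.
Read 'a': {w} → {s, x}.
Read 'b': {s, x} → {t, v}.
Read 'c': {t, v} → {s, t, u, x}.
Read 'b': {s, t, u, x} → {s, t, v, w}.
State s is in {s, t, v, w}.

Yes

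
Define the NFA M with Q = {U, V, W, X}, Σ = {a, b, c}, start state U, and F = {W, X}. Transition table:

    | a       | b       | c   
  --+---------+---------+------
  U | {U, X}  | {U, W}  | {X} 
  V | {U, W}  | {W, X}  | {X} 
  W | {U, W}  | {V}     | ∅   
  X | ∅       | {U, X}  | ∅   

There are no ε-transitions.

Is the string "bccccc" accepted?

Start in {U}.
Read 'b': {U} → {U, W}.
Read 'c': {U, W} → {X}.
Read 'c': {X} → ∅.
The set is empty and remains empty for the remaining 3 symbols.
The final set ∅ contains no accepting state.

No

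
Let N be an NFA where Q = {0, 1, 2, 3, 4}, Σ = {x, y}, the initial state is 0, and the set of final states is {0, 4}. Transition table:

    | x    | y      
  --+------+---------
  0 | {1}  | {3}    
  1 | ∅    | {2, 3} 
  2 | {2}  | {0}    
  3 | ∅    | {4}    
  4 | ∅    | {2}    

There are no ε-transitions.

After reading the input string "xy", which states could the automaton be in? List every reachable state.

{2, 3}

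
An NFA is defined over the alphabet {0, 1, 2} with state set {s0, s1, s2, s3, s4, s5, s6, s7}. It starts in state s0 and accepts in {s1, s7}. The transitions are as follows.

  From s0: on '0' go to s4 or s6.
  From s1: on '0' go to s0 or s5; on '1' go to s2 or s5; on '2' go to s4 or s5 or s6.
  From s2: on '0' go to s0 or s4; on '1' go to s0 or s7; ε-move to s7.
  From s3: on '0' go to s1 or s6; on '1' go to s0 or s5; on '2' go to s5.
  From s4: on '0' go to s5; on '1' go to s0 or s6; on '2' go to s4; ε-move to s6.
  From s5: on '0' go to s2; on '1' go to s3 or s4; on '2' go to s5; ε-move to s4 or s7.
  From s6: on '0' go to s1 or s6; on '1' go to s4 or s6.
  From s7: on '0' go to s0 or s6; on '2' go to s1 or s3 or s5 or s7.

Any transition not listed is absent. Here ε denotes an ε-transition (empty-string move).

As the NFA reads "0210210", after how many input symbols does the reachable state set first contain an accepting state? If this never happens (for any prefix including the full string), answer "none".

4

Start in {s0}.
Read '0': s0→{s4, s6}; now {s4, s6}.
Read '2': s4→{s4}, s6→∅; union {s4}; ε-closure = {s4, s6}.
Read '1': s4→{s0, s6}, s6→{s4, s6}; now {s0, s4, s6}.
Read '0': s0→{s4, s6}, s4→{s5}, s6→{s1, s6}; union {s1, s4, s5, s6}; ε-closure = {s1, s4, s5, s6, s7}.
None of the earlier sets intersect F, but {s1, s4, s5, s6, s7} does.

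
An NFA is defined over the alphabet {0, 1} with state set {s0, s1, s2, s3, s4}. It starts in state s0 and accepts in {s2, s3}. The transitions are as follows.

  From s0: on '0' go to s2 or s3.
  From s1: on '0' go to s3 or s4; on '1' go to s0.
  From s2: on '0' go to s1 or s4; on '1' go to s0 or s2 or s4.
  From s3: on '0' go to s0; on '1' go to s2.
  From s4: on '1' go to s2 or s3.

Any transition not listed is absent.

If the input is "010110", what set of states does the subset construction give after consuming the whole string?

{s0, s1, s2, s3, s4}

Start in {s0}.
Read '0': {s0} → {s2, s3}.
Read '1': {s2, s3} → {s0, s2, s4}.
Read '0': {s0, s2, s4} → {s1, s2, s3, s4}.
Read '1': {s1, s2, s3, s4} → {s0, s2, s3, s4}.
Read '1': {s0, s2, s3, s4} → {s0, s2, s3, s4}.
Read '0': {s0, s2, s3, s4} → {s0, s1, s2, s3, s4}.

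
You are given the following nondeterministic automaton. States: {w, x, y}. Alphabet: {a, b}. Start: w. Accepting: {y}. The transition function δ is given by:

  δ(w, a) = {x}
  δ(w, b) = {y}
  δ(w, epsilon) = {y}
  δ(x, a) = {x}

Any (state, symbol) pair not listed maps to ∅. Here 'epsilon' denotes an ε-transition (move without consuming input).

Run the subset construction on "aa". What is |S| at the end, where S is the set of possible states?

Start: ε-closure({w}) = {w, y}.
Read 'a': w→{x}, y→∅; now {x}.
Read 'a': x→{x}; now {x}.
That set has 1 state.

1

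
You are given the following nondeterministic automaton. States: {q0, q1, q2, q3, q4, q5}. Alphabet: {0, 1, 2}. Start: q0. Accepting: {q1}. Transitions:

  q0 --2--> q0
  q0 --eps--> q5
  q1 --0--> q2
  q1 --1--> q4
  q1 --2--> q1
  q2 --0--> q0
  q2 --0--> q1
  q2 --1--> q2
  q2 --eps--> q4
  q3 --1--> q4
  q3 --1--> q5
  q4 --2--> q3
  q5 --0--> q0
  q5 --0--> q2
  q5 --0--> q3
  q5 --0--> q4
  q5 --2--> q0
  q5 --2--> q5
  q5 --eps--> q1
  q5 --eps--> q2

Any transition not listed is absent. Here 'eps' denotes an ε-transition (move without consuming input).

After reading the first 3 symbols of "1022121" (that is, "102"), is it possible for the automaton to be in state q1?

Yes

Start: ε-closure({q0}) = {q0, q1, q2, q4, q5}.
Read '1': q0→∅, q1→{q4}, q2→{q2}, q4→∅, q5→∅; now {q2, q4}.
Read '0': q2→{q0, q1}, q4→∅; union {q0, q1}; ε-closure = {q0, q1, q2, q4, q5}.
Read '2': q0→{q0}, q1→{q1}, q2→∅, q4→{q3}, q5→{q0, q5}; union {q0, q1, q3, q5}; ε-closure = {q0, q1, q2, q3, q4, q5}.
State q1 is in {q0, q1, q2, q3, q4, q5}.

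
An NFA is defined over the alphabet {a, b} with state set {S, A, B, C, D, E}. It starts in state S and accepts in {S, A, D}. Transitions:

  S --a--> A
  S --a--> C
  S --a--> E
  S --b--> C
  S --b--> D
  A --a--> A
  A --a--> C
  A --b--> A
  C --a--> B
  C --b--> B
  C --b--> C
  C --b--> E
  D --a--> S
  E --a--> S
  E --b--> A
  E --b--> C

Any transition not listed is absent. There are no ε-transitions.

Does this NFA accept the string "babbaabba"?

Start in {S}.
Read 'b': {S} → {C, D}.
Read 'a': {C, D} → {S, B}.
Read 'b': {S, B} → {C, D}.
Read 'b': {C, D} → {B, C, E}.
Read 'a': {B, C, E} → {S, B}.
Read 'a': {S, B} → {A, C, E}.
Read 'b': {A, C, E} → {A, B, C, E}.
Read 'b': {A, B, C, E} → {A, B, C, E}.
Read 'a': {A, B, C, E} → {S, A, B, C}.
The final set {S, A, B, C} contains the accepting states S, A.

Yes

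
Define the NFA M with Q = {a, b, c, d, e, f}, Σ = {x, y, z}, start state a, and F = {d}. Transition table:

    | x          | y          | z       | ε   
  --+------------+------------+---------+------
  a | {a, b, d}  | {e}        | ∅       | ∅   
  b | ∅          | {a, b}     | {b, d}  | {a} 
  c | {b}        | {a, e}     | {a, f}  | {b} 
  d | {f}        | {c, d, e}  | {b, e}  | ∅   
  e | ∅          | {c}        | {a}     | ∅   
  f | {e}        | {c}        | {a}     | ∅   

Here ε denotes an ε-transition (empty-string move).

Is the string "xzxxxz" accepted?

Yes

Start in {a}.
Read 'x': {a} → {a, b, d}.
Read 'z': {a, b, d} → {a, b, d, e}.
Read 'x': {a, b, d, e} → {a, b, d, f}.
Read 'x': {a, b, d, f} → {a, b, d, e, f}.
Read 'x': {a, b, d, e, f} → {a, b, d, e, f}.
Read 'z': {a, b, d, e, f} → {a, b, d, e}.
The final set {a, b, d, e} contains the accepting state d.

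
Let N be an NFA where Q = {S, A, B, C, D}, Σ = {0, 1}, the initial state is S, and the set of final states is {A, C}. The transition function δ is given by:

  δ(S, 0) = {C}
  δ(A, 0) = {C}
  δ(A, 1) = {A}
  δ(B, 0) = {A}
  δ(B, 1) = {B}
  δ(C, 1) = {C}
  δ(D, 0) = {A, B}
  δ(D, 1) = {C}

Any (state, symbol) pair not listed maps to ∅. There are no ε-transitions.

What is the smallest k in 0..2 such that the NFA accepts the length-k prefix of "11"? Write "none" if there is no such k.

Start in {S}.
Read '1': {S} → ∅.
The set is empty and remains empty for the remaining 1 symbol.
No reachable set along the way intersects F.

none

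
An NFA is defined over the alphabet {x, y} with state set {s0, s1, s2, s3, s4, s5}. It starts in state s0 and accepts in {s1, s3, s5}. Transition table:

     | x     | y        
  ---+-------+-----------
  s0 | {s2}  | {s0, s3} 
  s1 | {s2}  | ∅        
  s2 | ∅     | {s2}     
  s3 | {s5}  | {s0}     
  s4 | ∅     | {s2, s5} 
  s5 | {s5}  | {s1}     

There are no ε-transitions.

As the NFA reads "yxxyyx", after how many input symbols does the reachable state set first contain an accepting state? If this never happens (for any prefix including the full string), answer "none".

1

Start in {s0}.
Read 'y': s0→{s0, s3}; now {s0, s3}.
None of the earlier sets intersect F, but {s0, s3} does.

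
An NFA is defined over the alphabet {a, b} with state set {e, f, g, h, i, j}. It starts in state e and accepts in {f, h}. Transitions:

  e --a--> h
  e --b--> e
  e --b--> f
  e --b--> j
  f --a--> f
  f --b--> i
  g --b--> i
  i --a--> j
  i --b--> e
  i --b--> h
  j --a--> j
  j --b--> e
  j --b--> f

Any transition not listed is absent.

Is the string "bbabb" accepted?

Start in {e}.
Read 'b': {e} → {e, f, j}.
Read 'b': {e, f, j} → {e, f, i, j}.
Read 'a': {e, f, i, j} → {f, h, j}.
Read 'b': {f, h, j} → {e, f, i}.
Read 'b': {e, f, i} → {e, f, h, i, j}.
The final set {e, f, h, i, j} contains the accepting states f, h.

Yes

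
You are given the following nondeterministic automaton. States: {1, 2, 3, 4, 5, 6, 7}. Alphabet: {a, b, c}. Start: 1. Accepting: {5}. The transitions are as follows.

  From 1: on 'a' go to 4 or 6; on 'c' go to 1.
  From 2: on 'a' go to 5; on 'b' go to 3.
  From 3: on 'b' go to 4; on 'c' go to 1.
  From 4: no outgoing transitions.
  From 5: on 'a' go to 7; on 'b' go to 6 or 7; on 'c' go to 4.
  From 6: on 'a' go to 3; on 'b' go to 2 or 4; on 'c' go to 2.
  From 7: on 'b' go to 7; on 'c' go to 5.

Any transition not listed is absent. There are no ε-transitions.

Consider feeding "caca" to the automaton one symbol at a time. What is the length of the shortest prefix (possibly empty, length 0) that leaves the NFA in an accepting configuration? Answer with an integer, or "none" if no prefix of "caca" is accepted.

Start in {1}.
Read 'c': 1→{1}; now {1}.
Read 'a': 1→{4, 6}; now {4, 6}.
Read 'c': 4→∅, 6→{2}; now {2}.
Read 'a': 2→{5}; now {5}.
None of the earlier sets intersect F, but {5} does.

4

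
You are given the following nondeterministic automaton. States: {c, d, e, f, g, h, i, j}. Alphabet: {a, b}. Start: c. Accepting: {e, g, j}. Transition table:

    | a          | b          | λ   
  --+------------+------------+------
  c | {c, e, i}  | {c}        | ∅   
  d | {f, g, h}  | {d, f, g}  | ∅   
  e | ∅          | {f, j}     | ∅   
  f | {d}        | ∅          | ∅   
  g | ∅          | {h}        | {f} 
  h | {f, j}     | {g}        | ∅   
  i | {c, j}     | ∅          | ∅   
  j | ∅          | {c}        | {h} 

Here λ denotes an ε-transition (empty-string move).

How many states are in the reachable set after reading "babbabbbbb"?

Start in {c}.
Read 'b': {c} → {c}.
Read 'a': {c} → {c, e, i}.
Read 'b': {c, e, i} → {c, f, h, j}.
Read 'b': {c, f, h, j} → {c, f, g}.
Read 'a': {c, f, g} → {c, d, e, i}.
Read 'b': {c, d, e, i} → {c, d, f, g, h, j}.
Read 'b': {c, d, f, g, h, j} → {c, d, f, g, h}.
Read 'b': {c, d, f, g, h} → {c, d, f, g, h}.
Read 'b': {c, d, f, g, h} → {c, d, f, g, h}.
Read 'b': {c, d, f, g, h} → {c, d, f, g, h}.
That set has 5 states.

5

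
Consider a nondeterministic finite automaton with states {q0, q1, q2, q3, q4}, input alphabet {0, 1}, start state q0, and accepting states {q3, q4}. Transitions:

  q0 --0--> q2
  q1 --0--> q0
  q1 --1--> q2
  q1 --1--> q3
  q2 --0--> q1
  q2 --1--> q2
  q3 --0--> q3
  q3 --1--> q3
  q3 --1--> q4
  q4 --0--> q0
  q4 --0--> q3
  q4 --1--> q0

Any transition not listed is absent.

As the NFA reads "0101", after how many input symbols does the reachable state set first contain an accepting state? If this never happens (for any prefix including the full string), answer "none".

4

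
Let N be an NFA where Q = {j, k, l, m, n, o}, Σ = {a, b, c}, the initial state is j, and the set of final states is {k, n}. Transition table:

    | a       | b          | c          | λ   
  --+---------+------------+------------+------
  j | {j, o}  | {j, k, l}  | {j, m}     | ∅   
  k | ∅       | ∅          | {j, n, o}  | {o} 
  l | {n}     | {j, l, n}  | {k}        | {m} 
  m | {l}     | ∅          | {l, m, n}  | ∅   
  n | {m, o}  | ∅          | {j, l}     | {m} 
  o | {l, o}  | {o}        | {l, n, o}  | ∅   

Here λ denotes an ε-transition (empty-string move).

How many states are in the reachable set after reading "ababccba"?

Start in {j}.
Read 'a': j→{j, o}; now {j, o}.
Read 'b': j→{j, k, l}, o→{o}; union {j, k, l, o}; ε-closure = {j, k, l, m, o}.
Read 'a': j→{j, o}, k→∅, l→{n}, m→{l}, o→{l, o}; union {j, l, n, o}; ε-closure = {j, l, m, n, o}.
Read 'b': j→{j, k, l}, l→{j, l, n}, m→∅, n→∅, o→{o}; union {j, k, l, n, o}; ε-closure = {j, k, l, m, n, o}.
Read 'c': j→{j, m}, k→{j, n, o}, l→{k}, m→{l, m, n}, n→{j, l}, o→{l, n, o}; now {j, k, l, m, n, o}.
Read 'c': j→{j, m}, k→{j, n, o}, l→{k}, m→{l, m, n}, n→{j, l}, o→{l, n, o}; now {j, k, l, m, n, o}.
Read 'b': j→{j, k, l}, k→∅, l→{j, l, n}, m→∅, n→∅, o→{o}; union {j, k, l, n, o}; ε-closure = {j, k, l, m, n, o}.
Read 'a': j→{j, o}, k→∅, l→{n}, m→{l}, n→{m, o}, o→{l, o}; now {j, l, m, n, o}.
That set has 5 states.

5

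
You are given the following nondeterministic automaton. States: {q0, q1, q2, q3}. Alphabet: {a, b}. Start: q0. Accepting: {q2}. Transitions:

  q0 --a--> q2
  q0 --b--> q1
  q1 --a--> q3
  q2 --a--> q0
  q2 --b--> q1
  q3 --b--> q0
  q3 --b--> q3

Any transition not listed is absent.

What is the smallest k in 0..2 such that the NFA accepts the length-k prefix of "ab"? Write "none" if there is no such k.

Start in {q0}.
Read 'a': q0→{q2}; now {q2}.
None of the earlier sets intersect F, but {q2} does.

1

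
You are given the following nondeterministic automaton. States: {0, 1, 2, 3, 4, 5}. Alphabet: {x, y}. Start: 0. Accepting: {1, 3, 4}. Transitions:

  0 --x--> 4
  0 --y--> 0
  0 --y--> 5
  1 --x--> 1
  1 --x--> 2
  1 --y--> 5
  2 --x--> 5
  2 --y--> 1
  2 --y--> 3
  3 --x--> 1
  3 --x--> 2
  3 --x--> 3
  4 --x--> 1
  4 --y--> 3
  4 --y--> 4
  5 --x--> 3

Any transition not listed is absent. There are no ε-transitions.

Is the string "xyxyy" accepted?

Start in {0}.
Read 'x': {0} → {4}.
Read 'y': {4} → {3, 4}.
Read 'x': {3, 4} → {1, 2, 3}.
Read 'y': {1, 2, 3} → {1, 3, 5}.
Read 'y': {1, 3, 5} → {5}.
The final set {5} contains no accepting state.

No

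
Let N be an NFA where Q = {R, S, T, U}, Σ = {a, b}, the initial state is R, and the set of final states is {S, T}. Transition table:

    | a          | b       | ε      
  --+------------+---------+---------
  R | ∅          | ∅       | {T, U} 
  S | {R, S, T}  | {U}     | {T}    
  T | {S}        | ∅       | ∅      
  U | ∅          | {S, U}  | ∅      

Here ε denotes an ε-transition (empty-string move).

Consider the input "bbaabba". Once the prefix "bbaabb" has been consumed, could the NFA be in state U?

Yes

Start: ε-closure({R}) = {R, T, U}.
Read 'b': R→∅, T→∅, U→{S, U}; union {S, U}; ε-closure = {S, T, U}.
Read 'b': S→{U}, T→∅, U→{S, U}; union {S, U}; ε-closure = {S, T, U}.
Read 'a': S→{R, S, T}, T→{S}, U→∅; union {R, S, T}; ε-closure = {R, S, T, U}.
Read 'a': R→∅, S→{R, S, T}, T→{S}, U→∅; union {R, S, T}; ε-closure = {R, S, T, U}.
Read 'b': R→∅, S→{U}, T→∅, U→{S, U}; union {S, U}; ε-closure = {S, T, U}.
Read 'b': S→{U}, T→∅, U→{S, U}; union {S, U}; ε-closure = {S, T, U}.
State U is in {S, T, U}.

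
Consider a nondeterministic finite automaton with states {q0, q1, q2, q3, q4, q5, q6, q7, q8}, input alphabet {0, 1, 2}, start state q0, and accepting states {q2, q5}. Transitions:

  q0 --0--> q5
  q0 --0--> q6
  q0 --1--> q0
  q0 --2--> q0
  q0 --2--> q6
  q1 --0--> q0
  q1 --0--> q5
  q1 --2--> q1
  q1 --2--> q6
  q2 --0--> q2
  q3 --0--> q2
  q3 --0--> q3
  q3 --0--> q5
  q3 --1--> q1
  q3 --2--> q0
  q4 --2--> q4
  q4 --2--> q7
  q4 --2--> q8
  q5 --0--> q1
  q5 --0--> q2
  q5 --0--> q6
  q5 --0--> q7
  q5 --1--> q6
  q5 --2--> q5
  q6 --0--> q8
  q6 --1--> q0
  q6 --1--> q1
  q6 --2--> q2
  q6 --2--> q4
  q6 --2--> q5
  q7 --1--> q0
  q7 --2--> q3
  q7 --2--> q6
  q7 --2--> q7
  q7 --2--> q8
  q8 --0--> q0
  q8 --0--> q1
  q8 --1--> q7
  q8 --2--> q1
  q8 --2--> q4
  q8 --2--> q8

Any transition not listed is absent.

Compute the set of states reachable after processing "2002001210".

Start in {q0}.
Read '2': {q0} → {q0, q6}.
Read '0': {q0, q6} → {q5, q6, q8}.
Read '0': {q5, q6, q8} → {q0, q1, q2, q6, q7, q8}.
Read '2': {q0, q1, q2, q6, q7, q8} → {q0, q1, q2, q3, q4, q5, q6, q7, q8}.
Read '0': {q0, q1, q2, q3, q4, q5, q6, q7, q8} → {q0, q1, q2, q3, q5, q6, q7, q8}.
Read '0': {q0, q1, q2, q3, q5, q6, q7, q8} → {q0, q1, q2, q3, q5, q6, q7, q8}.
Read '1': {q0, q1, q2, q3, q5, q6, q7, q8} → {q0, q1, q6, q7}.
Read '2': {q0, q1, q6, q7} → {q0, q1, q2, q3, q4, q5, q6, q7, q8}.
Read '1': {q0, q1, q2, q3, q4, q5, q6, q7, q8} → {q0, q1, q6, q7}.
Read '0': {q0, q1, q6, q7} → {q0, q5, q6, q8}.

{q0, q5, q6, q8}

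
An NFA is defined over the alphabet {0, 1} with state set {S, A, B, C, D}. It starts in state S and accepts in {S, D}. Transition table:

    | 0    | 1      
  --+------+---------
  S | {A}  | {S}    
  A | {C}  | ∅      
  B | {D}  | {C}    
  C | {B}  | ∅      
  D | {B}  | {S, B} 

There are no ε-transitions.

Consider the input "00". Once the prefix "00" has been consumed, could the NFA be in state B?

No

Start in {S}.
Read '0': {S} → {A}.
Read '0': {A} → {C}.
State B is not in {C}.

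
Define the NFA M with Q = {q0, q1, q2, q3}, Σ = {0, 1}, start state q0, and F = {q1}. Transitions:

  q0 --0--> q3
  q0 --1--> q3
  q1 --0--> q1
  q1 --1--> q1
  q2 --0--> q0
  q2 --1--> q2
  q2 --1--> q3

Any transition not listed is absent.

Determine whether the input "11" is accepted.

Start in {q0}.
Read '1': {q0} → {q3}.
Read '1': {q3} → ∅.
The final set ∅ contains no accepting state.

No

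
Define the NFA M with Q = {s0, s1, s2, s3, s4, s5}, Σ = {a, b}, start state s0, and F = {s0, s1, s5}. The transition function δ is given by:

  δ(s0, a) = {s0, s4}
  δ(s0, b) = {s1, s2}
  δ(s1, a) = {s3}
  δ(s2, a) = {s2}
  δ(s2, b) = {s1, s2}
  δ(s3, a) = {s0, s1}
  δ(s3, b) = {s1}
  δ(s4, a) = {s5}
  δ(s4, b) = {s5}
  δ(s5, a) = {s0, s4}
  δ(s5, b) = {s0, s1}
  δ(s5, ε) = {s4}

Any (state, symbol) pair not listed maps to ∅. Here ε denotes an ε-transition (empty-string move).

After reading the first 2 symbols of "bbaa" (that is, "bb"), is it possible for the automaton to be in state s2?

Yes

Start in {s0}.
Read 'b': s0→{s1, s2}; now {s1, s2}.
Read 'b': s1→∅, s2→{s1, s2}; now {s1, s2}.
State s2 is in {s1, s2}.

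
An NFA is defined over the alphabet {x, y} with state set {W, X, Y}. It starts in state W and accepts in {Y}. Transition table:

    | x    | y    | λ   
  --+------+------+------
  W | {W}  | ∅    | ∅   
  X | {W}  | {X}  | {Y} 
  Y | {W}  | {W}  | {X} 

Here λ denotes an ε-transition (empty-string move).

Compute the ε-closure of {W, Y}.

{W, X, Y}

Begin with {W, Y}.
ε-move Y → X; add X.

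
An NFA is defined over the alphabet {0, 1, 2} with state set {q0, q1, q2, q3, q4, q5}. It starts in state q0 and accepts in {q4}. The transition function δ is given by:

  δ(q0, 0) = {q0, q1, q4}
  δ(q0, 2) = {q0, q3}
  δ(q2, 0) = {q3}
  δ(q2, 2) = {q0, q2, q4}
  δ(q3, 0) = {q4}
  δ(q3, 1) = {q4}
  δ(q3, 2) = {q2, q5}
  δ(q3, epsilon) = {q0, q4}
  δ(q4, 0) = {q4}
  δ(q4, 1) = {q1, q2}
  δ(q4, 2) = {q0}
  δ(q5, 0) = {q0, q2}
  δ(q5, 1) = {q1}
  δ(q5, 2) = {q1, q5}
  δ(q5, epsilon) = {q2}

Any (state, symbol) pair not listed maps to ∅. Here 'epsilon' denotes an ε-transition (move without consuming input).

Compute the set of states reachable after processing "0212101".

Start in {q0}.
Read '0': {q0} → {q0, q1, q4}.
Read '2': {q0, q1, q4} → {q0, q3, q4}.
Read '1': {q0, q3, q4} → {q1, q2, q4}.
Read '2': {q1, q2, q4} → {q0, q2, q4}.
Read '1': {q0, q2, q4} → {q1, q2}.
Read '0': {q1, q2} → {q0, q3, q4}.
Read '1': {q0, q3, q4} → {q1, q2, q4}.

{q1, q2, q4}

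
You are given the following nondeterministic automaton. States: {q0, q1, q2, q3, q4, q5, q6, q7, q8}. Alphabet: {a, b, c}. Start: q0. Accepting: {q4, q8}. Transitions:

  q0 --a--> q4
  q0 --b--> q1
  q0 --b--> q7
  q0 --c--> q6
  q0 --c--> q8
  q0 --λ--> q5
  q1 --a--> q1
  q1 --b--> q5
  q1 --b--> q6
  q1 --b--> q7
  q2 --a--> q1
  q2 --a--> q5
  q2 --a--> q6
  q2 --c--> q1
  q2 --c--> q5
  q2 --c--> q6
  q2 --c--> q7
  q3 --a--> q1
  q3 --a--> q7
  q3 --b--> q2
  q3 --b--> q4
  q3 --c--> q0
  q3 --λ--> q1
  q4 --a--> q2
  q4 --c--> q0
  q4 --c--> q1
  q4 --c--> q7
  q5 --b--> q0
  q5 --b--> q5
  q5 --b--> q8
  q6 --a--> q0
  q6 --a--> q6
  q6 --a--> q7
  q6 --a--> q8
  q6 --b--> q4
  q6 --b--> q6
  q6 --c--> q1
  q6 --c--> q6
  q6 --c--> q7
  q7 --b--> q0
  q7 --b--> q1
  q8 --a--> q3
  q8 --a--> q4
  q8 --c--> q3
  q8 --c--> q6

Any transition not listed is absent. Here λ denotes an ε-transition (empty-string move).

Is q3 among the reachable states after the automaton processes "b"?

No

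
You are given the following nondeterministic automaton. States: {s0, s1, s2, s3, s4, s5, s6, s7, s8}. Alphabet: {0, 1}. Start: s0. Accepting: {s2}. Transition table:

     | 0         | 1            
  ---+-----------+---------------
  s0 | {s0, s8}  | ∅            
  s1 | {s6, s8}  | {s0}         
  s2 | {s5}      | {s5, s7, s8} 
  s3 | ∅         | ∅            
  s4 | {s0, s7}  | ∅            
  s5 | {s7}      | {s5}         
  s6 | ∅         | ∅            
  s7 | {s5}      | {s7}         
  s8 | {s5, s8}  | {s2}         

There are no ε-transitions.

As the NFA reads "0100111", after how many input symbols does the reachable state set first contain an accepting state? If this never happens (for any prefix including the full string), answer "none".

2

Start in {s0}.
Read '0': {s0} → {s0, s8}.
Read '1': {s0, s8} → {s2}.
None of the earlier sets intersect F, but {s2} does.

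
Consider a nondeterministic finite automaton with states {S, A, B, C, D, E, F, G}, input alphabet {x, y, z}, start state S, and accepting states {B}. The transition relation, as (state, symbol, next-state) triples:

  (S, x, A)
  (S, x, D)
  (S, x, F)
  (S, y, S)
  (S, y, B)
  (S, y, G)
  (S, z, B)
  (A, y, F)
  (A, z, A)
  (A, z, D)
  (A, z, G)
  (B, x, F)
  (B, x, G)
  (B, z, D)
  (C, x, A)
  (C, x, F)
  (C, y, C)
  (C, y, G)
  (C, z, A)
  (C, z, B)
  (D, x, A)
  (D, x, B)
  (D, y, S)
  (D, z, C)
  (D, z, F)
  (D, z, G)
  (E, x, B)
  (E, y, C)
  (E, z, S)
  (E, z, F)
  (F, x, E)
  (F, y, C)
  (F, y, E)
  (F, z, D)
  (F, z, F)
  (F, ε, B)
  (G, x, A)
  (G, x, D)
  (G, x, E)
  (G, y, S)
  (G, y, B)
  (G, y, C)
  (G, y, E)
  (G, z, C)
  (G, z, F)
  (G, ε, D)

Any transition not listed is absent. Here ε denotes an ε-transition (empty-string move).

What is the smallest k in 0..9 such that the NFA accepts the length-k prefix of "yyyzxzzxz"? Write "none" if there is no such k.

Start in {S}.
Read 'y': S→{S, B, G}; union {S, B, G}; ε-closure = {S, B, D, G}.
None of the earlier sets intersect F, but {S, B, D, G} does.

1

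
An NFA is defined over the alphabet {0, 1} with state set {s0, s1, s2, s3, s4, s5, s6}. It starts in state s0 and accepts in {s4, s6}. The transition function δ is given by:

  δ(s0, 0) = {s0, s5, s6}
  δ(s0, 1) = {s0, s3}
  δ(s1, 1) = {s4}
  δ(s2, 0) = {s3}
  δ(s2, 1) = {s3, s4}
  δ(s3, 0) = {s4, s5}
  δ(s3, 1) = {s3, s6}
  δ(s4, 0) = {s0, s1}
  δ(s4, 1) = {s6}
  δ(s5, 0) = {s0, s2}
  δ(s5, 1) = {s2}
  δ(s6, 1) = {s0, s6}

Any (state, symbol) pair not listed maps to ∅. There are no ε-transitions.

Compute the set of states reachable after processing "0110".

Start in {s0}.
Read '0': s0→{s0, s5, s6}; now {s0, s5, s6}.
Read '1': s0→{s0, s3}, s5→{s2}, s6→{s0, s6}; now {s0, s2, s3, s6}.
Read '1': s0→{s0, s3}, s2→{s3, s4}, s3→{s3, s6}, s6→{s0, s6}; now {s0, s3, s4, s6}.
Read '0': s0→{s0, s5, s6}, s3→{s4, s5}, s4→{s0, s1}, s6→∅; now {s0, s1, s4, s5, s6}.

{s0, s1, s4, s5, s6}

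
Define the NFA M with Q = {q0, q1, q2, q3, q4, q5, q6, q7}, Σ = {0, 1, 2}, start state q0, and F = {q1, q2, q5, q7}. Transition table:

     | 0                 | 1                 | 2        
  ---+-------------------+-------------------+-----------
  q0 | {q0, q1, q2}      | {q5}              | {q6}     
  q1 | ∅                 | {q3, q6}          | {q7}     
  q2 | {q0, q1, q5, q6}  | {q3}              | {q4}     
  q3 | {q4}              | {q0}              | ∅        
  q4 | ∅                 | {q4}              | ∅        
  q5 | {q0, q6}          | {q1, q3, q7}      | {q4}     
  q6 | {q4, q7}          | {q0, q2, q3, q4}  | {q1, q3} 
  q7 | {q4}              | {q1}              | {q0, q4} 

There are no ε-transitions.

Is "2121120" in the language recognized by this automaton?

Start in {q0}.
Read '2': q0→{q6}; now {q6}.
Read '1': q6→{q0, q2, q3, q4}; now {q0, q2, q3, q4}.
Read '2': q0→{q6}, q2→{q4}, q3→∅, q4→∅; now {q4, q6}.
Read '1': q4→{q4}, q6→{q0, q2, q3, q4}; now {q0, q2, q3, q4}.
Read '1': q0→{q5}, q2→{q3}, q3→{q0}, q4→{q4}; now {q0, q3, q4, q5}.
Read '2': q0→{q6}, q3→∅, q4→∅, q5→{q4}; now {q4, q6}.
Read '0': q4→∅, q6→{q4, q7}; now {q4, q7}.
The final set {q4, q7} contains the accepting state q7.

Yes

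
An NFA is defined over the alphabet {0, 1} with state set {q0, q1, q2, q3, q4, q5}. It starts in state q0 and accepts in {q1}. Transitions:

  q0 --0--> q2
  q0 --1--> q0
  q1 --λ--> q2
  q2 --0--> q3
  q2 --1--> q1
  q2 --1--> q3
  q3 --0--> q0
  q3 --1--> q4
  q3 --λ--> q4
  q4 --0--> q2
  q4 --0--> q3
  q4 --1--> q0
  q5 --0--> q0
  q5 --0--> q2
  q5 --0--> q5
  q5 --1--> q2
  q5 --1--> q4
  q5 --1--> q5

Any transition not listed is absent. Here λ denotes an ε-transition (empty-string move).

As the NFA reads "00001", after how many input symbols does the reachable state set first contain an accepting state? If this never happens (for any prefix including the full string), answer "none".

Start in {q0}.
Read '0': q0→{q2}; now {q2}.
Read '0': q2→{q3}; union {q3}; ε-closure = {q3, q4}.
Read '0': q3→{q0}, q4→{q2, q3}; union {q0, q2, q3}; ε-closure = {q0, q2, q3, q4}.
Read '0': q0→{q2}, q2→{q3}, q3→{q0}, q4→{q2, q3}; union {q0, q2, q3}; ε-closure = {q0, q2, q3, q4}.
Read '1': q0→{q0}, q2→{q1, q3}, q3→{q4}, q4→{q0}; union {q0, q1, q3, q4}; ε-closure = {q0, q1, q2, q3, q4}.
None of the earlier sets intersect F, but {q0, q1, q2, q3, q4} does.

5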